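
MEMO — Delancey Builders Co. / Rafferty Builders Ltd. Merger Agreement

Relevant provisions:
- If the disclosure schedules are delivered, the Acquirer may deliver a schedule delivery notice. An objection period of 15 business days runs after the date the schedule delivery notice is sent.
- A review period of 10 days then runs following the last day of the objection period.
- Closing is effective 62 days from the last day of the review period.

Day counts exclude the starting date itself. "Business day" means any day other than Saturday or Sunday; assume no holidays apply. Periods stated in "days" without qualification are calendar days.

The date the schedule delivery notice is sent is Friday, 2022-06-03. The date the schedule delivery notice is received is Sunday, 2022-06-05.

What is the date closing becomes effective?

From Friday, 2022-06-03, 15 business days (Jun 6, Jun 7, Jun 8, Jun 9, …, Jun 22, Jun 23, Jun 24, skipping weekends) brings us to Friday, 2022-06-24, which is the last day of the objection period.
Adding 10 calendar days to 2022-06-24 gives 2022-07-04, which is the last day of the review period.
Adding 62 calendar days to 2022-07-04 gives 2022-09-04, which is the date closing becomes effective.

2022-09-04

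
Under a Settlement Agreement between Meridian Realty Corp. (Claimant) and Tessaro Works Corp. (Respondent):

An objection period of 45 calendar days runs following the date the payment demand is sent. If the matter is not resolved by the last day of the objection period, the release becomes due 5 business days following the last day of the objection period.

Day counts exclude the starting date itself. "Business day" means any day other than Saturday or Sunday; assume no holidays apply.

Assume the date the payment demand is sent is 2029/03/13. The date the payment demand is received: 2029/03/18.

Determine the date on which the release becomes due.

The last day of the objection period: 45 calendar days after 2029/03/13 is 2029/04/27.
The date on which the release becomes due: counting 5 business days from Friday, 2029/04/27 (Apr 30, May 1, May 2, May 3, May 4, skipping weekends) reaches Friday, 2029/05/04.

2029/05/04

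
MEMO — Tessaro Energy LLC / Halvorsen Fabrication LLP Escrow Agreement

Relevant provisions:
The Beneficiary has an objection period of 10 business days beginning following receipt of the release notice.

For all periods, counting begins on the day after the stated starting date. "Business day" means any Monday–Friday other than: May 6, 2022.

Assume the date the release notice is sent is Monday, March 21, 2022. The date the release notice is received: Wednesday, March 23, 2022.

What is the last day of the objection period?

The last day of the objection period: 10 business days after Wednesday, March 23, 2022, skipping weekends — Mar 24, Mar 25, Mar 28, Mar 29, Mar 30, Mar 31, Apr 1, Apr 4, Apr 5, Apr 6 — lands on Wednesday, April 6, 2022.

April 6, 2022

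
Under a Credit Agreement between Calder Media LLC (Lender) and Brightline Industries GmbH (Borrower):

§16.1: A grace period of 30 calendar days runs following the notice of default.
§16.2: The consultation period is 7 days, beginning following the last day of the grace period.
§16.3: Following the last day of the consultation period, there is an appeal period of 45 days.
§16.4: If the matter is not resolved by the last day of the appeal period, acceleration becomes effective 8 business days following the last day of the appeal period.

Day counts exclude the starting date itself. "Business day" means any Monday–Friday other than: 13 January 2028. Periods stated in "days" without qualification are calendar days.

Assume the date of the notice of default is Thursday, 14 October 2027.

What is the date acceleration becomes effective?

The last day of the grace period: 30 calendar days after 14 October 2027 is 13 November 2027.
Adding 7 calendar days to 13 November 2027 gives 20 November 2027, which is the last day of the consultation period.
Adding 45 calendar days to 20 November 2027 gives 4 January 2028, which is the last day of the appeal period.
The date acceleration becomes effective: counting 8 business days from Tuesday, 4 January 2028 (Jan 5, Jan 6, Jan 7, Jan 10, Jan 11, Jan 12, Jan 14, Jan 17, skipping weekends and the listed holiday on Jan 13) reaches Monday, 17 January 2028.

17 January 2028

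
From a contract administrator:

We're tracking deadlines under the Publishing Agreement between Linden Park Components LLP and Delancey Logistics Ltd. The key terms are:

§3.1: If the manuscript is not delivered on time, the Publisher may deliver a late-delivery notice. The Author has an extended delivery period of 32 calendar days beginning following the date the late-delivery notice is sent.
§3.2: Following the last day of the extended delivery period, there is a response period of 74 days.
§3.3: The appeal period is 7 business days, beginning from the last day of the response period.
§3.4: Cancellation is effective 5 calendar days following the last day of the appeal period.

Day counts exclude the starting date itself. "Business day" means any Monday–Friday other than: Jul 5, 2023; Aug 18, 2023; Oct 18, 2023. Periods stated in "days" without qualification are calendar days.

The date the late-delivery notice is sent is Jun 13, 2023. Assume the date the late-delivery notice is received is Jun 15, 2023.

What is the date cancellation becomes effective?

Oct 11, 2023

Adding 32 calendar days to Jun 13, 2023 gives Jul 15, 2023, which is the last day of the extended delivery period.
Adding 74 calendar days to Jul 15, 2023 gives Sep 27, 2023, which is the last day of the response period.
The last day of the appeal period: counting 7 business days from Wednesday, Sep 27, 2023 (Sep 28, Sep 29, Oct 2, Oct 3, Oct 4, Oct 5, Oct 6, skipping weekends) reaches Friday, Oct 6, 2023.
The date cancellation becomes effective: Oct 6, 2023 + 5 days = Oct 11, 2023.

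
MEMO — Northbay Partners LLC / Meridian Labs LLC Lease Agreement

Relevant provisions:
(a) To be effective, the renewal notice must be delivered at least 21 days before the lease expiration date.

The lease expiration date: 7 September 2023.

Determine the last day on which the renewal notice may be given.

7 September 2023 minus 21 days is 17 August 2023.

17 August 2023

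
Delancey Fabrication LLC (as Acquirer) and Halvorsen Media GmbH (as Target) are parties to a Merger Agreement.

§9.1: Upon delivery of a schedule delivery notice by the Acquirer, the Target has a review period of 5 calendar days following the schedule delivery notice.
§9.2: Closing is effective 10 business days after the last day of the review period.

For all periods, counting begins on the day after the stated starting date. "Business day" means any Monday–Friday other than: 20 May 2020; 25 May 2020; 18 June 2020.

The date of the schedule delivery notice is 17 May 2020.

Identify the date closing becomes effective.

8 June 2020

The last day of the review period: 17 May 2020 + 5 days = 22 May 2020.
From Friday, 22 May 2020, 10 business days (May 26, May 27, May 28, May 29, Jun 1, Jun 2, Jun 3, Jun 4, Jun 5, Jun 8, skipping weekends and the listed holiday on May 25) brings us to Monday, 8 June 2020, which is the date closing becomes effective.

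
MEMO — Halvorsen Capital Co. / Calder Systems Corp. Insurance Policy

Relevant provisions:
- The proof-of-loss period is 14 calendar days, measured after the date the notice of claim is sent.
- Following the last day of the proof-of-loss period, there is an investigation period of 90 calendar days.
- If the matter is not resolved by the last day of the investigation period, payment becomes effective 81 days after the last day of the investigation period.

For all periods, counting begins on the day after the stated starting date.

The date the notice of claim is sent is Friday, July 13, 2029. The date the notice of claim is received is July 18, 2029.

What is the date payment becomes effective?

The last day of the proof-of-loss period: July 13, 2029 + 14 days = July 27, 2029.
The last day of the investigation period: July 27, 2029 + 90 days = October 25, 2029.
The date payment becomes effective: 81 calendar days after October 25, 2029 is January 14, 2030.

January 14, 2030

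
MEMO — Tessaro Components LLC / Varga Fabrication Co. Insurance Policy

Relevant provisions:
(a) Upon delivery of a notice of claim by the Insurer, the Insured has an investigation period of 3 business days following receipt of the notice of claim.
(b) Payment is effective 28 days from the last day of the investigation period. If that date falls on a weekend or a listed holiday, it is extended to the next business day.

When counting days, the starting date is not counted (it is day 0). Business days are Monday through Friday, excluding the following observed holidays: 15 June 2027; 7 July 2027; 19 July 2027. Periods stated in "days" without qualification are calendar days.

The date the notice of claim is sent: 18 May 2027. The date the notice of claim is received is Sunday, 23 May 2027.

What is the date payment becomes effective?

The last day of the investigation period: counting 3 business days from Sunday, 23 May 2027 (May 24, May 25, May 26, skipping weekends) reaches Wednesday, 26 May 2027.
Adding 28 calendar days to 26 May 2027 gives 23 June 2027, which is the date payment becomes effective. 23 June 2027 is a Wednesday and is not a listed holiday, so no roll-forward applies.

23 June 2027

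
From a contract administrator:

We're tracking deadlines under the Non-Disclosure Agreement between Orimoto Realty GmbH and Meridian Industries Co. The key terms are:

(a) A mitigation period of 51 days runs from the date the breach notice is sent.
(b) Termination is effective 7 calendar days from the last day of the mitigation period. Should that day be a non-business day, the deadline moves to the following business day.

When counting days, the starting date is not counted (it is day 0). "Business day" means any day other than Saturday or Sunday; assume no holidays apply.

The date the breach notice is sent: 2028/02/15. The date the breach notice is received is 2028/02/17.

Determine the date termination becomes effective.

2028/04/13

The last day of the mitigation period: 2028/02/15 + 51 days = 2028/04/06.
Adding 7 calendar days to 2028/04/06 gives 2028/04/13, which is the date termination becomes effective. 2028/04/13 is a Thursday, so no roll-forward applies.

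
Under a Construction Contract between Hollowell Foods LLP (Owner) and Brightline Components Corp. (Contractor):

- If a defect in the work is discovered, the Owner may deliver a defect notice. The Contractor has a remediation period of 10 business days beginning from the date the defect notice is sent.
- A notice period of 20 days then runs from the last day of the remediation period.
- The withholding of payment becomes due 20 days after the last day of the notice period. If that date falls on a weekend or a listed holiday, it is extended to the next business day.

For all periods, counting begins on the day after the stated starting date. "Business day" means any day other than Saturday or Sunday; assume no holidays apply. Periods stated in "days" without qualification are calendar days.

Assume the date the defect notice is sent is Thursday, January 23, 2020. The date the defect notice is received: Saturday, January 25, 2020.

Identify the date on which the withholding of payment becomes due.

From Thursday, January 23, 2020, 10 business days (Jan 24, Jan 27, Jan 28, Jan 29, Jan 30, Jan 31, Feb 3, Feb 4, Feb 5, Feb 6, skipping weekends) brings us to Thursday, February 6, 2020, which is the last day of the remediation period.
The last day of the notice period: 20 calendar days after February 6, 2020 is February 26, 2020.
The date on which the withholding of payment becomes due: 20 calendar days after February 26, 2020 is March 17, 2020. March 17, 2020 is a Tuesday, so no roll-forward applies.

March 17, 2020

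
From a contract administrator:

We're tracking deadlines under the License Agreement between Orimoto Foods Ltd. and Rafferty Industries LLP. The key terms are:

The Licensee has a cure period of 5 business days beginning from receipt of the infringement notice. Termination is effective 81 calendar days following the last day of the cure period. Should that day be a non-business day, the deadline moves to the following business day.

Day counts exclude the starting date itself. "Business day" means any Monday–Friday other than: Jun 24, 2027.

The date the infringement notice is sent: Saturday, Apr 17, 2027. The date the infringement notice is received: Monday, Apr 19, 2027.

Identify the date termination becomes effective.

Jul 16, 2027

From Monday, Apr 19, 2027, 5 business days (Apr 20, Apr 21, Apr 22, Apr 23, Apr 26, skipping weekends) brings us to Monday, Apr 26, 2027, which is the last day of the cure period.
Adding 81 calendar days to Apr 26, 2027 gives Jul 16, 2027, which is the date termination becomes effective. Jul 16, 2027 is a Friday and is not a listed holiday, so no roll-forward applies.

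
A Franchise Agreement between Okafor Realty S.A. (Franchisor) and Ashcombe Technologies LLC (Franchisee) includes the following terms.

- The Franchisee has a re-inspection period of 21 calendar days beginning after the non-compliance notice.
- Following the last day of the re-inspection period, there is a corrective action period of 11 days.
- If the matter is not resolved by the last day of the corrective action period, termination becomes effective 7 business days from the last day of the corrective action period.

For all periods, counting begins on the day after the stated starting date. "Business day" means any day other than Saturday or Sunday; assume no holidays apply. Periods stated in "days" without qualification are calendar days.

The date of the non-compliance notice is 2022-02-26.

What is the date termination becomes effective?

The last day of the re-inspection period: 2022-02-26 + 21 days = 2022-03-19.
The last day of the corrective action period: 11 calendar days after 2022-03-19 is 2022-03-30.
From Wednesday, 2022-03-30, 7 business days (Mar 31, Apr 1, Apr 4, Apr 5, Apr 6, Apr 7, Apr 8, skipping weekends) brings us to Friday, 2022-04-08, which is the date termination becomes effective.

2022-04-08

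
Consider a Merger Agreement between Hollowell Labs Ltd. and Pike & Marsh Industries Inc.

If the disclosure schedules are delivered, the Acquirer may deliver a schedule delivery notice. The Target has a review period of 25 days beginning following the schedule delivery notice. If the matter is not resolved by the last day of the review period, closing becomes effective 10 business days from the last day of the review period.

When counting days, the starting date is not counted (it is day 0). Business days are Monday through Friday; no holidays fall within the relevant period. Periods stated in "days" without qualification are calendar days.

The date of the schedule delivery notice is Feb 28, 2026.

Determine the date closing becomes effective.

The last day of the review period: 25 calendar days after Feb 28, 2026 is Mar 25, 2026.
The date closing becomes effective: 10 business days after Wednesday, Mar 25, 2026, skipping weekends — Mar 26, Mar 27, Mar 30, Mar 31, Apr 1, Apr 2, Apr 3, Apr 6, Apr 7, Apr 8 — lands on Wednesday, Apr 8, 2026.

Apr 8, 2026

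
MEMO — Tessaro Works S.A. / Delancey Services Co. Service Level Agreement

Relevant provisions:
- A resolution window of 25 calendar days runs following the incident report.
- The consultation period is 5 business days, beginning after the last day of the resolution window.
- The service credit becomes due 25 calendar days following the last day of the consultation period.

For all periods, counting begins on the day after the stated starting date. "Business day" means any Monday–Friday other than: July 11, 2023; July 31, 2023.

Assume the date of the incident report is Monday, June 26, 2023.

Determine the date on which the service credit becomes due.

The last day of the resolution window: June 26, 2023 + 25 days = July 21, 2023.
The last day of the consultation period: 5 business days after Friday, July 21, 2023, skipping weekends — Jul 24, Jul 25, Jul 26, Jul 27, Jul 28 — lands on Friday, July 28, 2023.
The date on which the service credit becomes due: July 28, 2023 + 25 days = August 22, 2023.

August 22, 2023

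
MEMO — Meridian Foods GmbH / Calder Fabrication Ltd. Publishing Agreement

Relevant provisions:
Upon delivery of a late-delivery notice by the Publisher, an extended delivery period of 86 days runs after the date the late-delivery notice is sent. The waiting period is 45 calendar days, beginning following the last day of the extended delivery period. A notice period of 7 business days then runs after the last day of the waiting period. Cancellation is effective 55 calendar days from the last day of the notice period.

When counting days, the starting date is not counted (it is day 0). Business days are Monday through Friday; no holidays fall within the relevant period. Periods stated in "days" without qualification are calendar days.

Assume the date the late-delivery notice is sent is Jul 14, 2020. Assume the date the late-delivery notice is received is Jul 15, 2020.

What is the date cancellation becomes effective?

Jan 25, 2021

The last day of the extended delivery period: Jul 14, 2020 + 86 days = Oct 8, 2020.
The last day of the waiting period: 45 calendar days after Oct 8, 2020 is Nov 22, 2020.
The last day of the notice period: counting 7 business days from Sunday, Nov 22, 2020 (Nov 23, Nov 24, Nov 25, Nov 26, Nov 27, Nov 30, Dec 1, skipping weekends) reaches Tuesday, Dec 1, 2020.
Adding 55 calendar days to Dec 1, 2020 gives Jan 25, 2021, which is the date cancellation becomes effective.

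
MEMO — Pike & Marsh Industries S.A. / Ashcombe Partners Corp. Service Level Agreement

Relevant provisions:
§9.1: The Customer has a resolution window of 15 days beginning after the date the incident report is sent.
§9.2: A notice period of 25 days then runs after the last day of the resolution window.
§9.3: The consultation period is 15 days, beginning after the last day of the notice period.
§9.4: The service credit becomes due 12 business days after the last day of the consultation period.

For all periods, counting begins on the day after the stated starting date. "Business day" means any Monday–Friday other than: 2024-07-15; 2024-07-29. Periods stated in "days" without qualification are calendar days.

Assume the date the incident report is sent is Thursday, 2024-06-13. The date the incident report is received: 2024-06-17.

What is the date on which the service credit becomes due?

The last day of the resolution window: 15 calendar days after 2024-06-13 is 2024-06-28.
The last day of the notice period: 25 calendar days after 2024-06-28 is 2024-07-23.
Adding 15 calendar days to 2024-07-23 gives 2024-08-07, which is the last day of the consultation period.
From Wednesday, 2024-08-07, 12 business days (Aug 8, Aug 9, Aug 12, Aug 13, …, Aug 21, Aug 22, Aug 23, skipping weekends) brings us to Friday, 2024-08-23, which is the date on which the service credit becomes due.

2024-08-23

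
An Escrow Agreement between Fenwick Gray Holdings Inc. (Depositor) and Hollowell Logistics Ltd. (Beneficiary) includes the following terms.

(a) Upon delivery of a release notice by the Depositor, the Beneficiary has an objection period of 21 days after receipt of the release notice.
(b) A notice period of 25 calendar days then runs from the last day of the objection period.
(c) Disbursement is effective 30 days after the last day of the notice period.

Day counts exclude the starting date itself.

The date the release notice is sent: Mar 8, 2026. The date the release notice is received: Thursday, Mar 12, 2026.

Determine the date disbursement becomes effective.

May 27, 2026

The last day of the objection period: 21 calendar days after Mar 12, 2026 is Apr 2, 2026.
The last day of the notice period: Apr 2, 2026 + 25 days = Apr 27, 2026.
The date disbursement becomes effective: Apr 27, 2026 + 30 days = May 27, 2026.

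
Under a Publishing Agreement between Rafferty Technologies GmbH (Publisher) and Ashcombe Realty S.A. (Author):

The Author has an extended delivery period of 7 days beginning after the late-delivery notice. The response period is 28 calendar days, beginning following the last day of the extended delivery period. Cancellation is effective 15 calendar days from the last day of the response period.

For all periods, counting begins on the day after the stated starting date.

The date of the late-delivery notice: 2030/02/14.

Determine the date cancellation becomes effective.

2030/04/05

The last day of the extended delivery period: 2030/02/14 + 7 days = 2030/02/21.
The last day of the response period: 2030/02/21 + 28 days = 2030/03/21.
The date cancellation becomes effective: 15 calendar days after 2030/03/21 is 2030/04/05.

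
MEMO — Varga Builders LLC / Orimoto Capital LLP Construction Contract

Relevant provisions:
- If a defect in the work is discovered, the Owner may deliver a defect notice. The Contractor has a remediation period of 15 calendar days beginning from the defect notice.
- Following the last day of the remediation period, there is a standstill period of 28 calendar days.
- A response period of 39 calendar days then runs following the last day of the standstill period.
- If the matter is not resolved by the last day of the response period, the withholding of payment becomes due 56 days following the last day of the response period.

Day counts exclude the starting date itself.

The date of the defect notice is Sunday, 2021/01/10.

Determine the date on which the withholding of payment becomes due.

2021/05/28

The last day of the remediation period: 2021/01/10 + 15 days = 2021/01/25.
The last day of the standstill period: 2021/01/25 + 28 days = 2021/02/22.
Adding 39 calendar days to 2021/02/22 gives 2021/04/02, which is the last day of the response period.
The date on which the withholding of payment becomes due: 56 calendar days after 2021/04/02 is 2021/05/28.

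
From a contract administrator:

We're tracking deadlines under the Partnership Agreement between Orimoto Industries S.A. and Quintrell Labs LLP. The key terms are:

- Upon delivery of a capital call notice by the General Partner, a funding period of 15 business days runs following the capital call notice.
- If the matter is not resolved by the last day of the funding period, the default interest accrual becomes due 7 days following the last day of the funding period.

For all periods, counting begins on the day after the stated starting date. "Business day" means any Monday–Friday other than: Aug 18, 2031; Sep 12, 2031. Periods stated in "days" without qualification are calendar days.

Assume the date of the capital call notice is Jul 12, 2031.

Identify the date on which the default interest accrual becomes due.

Aug 8, 2031

The last day of the funding period: 15 business days after Saturday, Jul 12, 2031, skipping weekends — Jul 14, Jul 15, Jul 16, Jul 17, …, Jul 30, Jul 31, Aug 1 — lands on Friday, Aug 1, 2031.
The date on which the default interest accrual becomes due: 7 calendar days after Aug 1, 2031 is Aug 8, 2031.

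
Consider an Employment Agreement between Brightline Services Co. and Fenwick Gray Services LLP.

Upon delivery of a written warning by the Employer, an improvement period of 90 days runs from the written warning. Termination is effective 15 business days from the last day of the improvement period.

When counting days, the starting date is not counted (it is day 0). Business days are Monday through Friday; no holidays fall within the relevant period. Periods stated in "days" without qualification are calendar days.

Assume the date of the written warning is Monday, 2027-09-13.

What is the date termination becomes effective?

The last day of the improvement period: 2027-09-13 + 90 days = 2027-12-12.
The date termination becomes effective: 15 business days after Sunday, 2027-12-12, skipping weekends — Dec 13, Dec 14, Dec 15, Dec 16, …, Dec 29, Dec 30, Dec 31 — lands on Friday, 2027-12-31.

2027-12-31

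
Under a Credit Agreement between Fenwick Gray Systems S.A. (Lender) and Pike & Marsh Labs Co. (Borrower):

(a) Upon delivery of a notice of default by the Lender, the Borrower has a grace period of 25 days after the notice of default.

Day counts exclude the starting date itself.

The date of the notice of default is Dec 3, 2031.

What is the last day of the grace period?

Dec 28, 2031

The last day of the grace period: Dec 3, 2031 + 25 days = Dec 28, 2031.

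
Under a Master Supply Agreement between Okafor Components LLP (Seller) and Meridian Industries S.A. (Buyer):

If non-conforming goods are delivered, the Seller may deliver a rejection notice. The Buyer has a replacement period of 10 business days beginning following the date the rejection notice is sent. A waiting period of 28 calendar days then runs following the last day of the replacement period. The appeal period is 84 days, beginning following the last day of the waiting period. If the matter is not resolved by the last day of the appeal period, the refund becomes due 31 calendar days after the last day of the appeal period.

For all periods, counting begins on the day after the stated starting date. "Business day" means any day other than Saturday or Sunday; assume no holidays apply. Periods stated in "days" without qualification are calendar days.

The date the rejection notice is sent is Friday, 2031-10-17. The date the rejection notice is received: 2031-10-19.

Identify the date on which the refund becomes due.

2032-03-22

The last day of the replacement period: 10 business days after Friday, 2031-10-17, skipping weekends — Oct 20, Oct 21, Oct 22, Oct 23, Oct 24, Oct 27, Oct 28, Oct 29, Oct 30, Oct 31 — lands on Friday, 2031-10-31.
The last day of the waiting period: 2031-10-31 + 28 days = 2031-11-28.
The last day of the appeal period: 2031-11-28 + 84 days = 2032-02-20.
Adding 31 calendar days to 2032-02-20 gives 2032-03-22, which is the date on which the refund becomes due.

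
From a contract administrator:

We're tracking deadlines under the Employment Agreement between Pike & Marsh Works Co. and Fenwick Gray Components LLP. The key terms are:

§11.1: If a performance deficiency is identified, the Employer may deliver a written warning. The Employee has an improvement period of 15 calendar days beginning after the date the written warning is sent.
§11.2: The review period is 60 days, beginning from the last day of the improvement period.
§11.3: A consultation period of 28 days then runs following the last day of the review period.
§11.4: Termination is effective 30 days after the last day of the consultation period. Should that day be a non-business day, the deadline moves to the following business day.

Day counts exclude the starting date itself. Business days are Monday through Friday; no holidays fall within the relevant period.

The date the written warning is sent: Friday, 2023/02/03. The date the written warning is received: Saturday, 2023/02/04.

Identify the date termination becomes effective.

Adding 15 calendar days to 2023/02/03 gives 2023/02/18, which is the last day of the improvement period.
The last day of the review period: 2023/02/18 + 60 days = 2023/04/19.
Adding 28 calendar days to 2023/04/19 gives 2023/05/17, which is the last day of the consultation period.
The date termination becomes effective: 2023/05/17 + 30 days = 2023/06/16. 2023/06/16 is a Friday, so no roll-forward applies.

2023/06/16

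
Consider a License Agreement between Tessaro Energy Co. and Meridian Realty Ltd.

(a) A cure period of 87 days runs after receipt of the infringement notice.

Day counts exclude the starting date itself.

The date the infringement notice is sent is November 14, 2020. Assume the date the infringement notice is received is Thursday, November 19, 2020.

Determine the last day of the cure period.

February 14, 2021

Adding 87 calendar days to November 19, 2020 gives February 14, 2021, which is the last day of the cure period.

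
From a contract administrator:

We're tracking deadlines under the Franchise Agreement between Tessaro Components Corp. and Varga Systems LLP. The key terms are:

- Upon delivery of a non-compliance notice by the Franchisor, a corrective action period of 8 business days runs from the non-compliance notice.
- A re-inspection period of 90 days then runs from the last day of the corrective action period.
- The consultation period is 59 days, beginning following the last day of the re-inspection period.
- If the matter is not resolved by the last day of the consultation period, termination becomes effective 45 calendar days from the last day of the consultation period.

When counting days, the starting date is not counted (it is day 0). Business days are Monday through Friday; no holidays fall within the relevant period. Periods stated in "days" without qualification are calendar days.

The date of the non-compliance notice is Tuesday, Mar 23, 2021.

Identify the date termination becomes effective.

Oct 13, 2021

The last day of the corrective action period: counting 8 business days from Tuesday, Mar 23, 2021 (Mar 24, Mar 25, Mar 26, Mar 29, Mar 30, Mar 31, Apr 1, Apr 2, skipping weekends) reaches Friday, Apr 2, 2021.
The last day of the re-inspection period: 90 calendar days after Apr 2, 2021 is Jul 1, 2021.
The last day of the consultation period: 59 calendar days after Jul 1, 2021 is Aug 29, 2021.
The date termination becomes effective: 45 calendar days after Aug 29, 2021 is Oct 13, 2021.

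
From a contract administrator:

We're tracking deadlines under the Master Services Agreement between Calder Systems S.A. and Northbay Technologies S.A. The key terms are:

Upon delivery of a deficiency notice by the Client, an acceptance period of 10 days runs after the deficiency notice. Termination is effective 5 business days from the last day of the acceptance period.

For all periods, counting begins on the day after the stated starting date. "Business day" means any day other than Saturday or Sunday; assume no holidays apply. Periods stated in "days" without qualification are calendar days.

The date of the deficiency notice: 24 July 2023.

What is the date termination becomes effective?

10 August 2023

Adding 10 calendar days to 24 July 2023 gives 3 August 2023, which is the last day of the acceptance period.
From Thursday, 3 August 2023, 5 business days (Aug 4, Aug 7, Aug 8, Aug 9, Aug 10, skipping weekends) brings us to Thursday, 10 August 2023, which is the date termination becomes effective.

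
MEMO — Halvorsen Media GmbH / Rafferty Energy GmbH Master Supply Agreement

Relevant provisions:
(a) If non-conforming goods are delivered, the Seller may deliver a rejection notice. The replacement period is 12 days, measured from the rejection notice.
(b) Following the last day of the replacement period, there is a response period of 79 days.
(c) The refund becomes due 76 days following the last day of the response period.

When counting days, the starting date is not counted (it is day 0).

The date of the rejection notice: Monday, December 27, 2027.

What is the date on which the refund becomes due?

Adding 12 calendar days to December 27, 2027 gives January 8, 2028, which is the last day of the replacement period.
The last day of the response period: 79 calendar days after January 8, 2028 is March 27, 2028.
Adding 76 calendar days to March 27, 2028 gives June 11, 2028, which is the date on which the refund becomes due.

June 11, 2028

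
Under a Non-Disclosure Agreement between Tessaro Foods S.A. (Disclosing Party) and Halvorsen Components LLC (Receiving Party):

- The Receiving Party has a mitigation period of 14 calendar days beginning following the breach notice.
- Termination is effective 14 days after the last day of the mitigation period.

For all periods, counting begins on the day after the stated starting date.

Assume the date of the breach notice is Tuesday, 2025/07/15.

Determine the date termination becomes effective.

2025/08/12

The last day of the mitigation period: 2025/07/15 + 14 days = 2025/07/29.
The date termination becomes effective: 14 calendar days after 2025/07/29 is 2025/08/12.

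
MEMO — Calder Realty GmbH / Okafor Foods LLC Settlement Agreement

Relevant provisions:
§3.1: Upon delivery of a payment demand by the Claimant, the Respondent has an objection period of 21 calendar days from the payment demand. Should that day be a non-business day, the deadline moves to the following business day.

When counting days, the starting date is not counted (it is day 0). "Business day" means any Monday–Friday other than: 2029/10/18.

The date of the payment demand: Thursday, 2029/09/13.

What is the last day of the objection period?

Adding 21 calendar days to 2029/09/13 gives 2029/10/04, which is the last day of the objection period. 2029/10/04 is a Thursday and is not a listed holiday, so no roll-forward applies.

2029/10/04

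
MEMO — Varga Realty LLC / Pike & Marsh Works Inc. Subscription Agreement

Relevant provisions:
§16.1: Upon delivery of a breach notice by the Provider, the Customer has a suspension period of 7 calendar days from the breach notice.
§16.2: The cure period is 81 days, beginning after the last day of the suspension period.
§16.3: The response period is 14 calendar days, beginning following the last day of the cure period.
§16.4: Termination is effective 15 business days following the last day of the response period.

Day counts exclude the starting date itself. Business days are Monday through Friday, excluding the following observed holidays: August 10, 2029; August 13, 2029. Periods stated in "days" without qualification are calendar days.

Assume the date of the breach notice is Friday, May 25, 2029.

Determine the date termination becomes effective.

The last day of the suspension period: May 25, 2029 + 7 days = June 1, 2029.
The last day of the cure period: 81 calendar days after June 1, 2029 is August 21, 2029.
The last day of the response period: 14 calendar days after August 21, 2029 is September 4, 2029.
The date termination becomes effective: 15 business days after Tuesday, September 4, 2029, skipping weekends — Sep 5, Sep 6, Sep 7, Sep 10, …, Sep 21, Sep 24, Sep 25 — lands on Tuesday, September 25, 2029.

September 25, 2029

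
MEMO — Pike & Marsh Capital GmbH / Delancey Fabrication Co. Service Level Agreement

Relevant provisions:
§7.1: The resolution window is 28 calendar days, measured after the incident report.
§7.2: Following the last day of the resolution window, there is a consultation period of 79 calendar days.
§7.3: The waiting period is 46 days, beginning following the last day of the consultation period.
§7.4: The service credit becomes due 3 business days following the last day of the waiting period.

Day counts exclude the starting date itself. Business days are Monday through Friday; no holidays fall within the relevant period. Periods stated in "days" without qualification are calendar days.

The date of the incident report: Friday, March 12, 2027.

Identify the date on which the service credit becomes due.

Adding 28 calendar days to March 12, 2027 gives April 9, 2027, which is the last day of the resolution window.
Adding 79 calendar days to April 9, 2027 gives June 27, 2027, which is the last day of the consultation period.
The last day of the waiting period: 46 calendar days after June 27, 2027 is August 12, 2027.
From Thursday, August 12, 2027, 3 business days (Aug 13, Aug 16, Aug 17, skipping weekends) brings us to Tuesday, August 17, 2027, which is the date on which the service credit becomes due.

August 17, 2027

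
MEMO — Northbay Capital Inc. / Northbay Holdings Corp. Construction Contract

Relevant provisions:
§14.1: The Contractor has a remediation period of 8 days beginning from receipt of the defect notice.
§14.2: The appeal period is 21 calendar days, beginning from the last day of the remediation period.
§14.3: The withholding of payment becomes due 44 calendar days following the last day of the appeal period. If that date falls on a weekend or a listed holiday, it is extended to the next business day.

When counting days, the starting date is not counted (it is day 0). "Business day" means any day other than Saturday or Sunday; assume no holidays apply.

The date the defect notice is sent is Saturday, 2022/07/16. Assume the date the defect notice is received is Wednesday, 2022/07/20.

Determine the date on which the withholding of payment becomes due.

The last day of the remediation period: 8 calendar days after 2022/07/20 is 2022/07/28.
The last day of the appeal period: 21 calendar days after 2022/07/28 is 2022/08/18.
Adding 44 calendar days to 2022/08/18 gives 2022/10/01, which is the date on which the withholding of payment becomes due. That falls on a Saturday, so it rolls to the next business day, Monday, 2022/10/03.

2022/10/03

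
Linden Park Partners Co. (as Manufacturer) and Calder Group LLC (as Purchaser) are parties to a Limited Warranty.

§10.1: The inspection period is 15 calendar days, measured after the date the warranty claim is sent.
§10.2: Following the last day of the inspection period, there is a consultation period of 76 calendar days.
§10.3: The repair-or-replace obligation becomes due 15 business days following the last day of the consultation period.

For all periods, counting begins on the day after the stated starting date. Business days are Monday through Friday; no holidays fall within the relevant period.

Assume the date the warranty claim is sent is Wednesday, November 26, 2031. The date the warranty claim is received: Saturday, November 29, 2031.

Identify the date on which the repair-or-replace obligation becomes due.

March 17, 2032

Adding 15 calendar days to November 26, 2031 gives December 11, 2031, which is the last day of the inspection period.
Adding 76 calendar days to December 11, 2031 gives February 25, 2032, which is the last day of the consultation period.
The date on which the repair-or-replace obligation becomes due: 15 business days after Wednesday, February 25, 2032, skipping weekends — Feb 26, Feb 27, Mar 1, Mar 2, …, Mar 15, Mar 16, Mar 17 — lands on Wednesday, March 17, 2032.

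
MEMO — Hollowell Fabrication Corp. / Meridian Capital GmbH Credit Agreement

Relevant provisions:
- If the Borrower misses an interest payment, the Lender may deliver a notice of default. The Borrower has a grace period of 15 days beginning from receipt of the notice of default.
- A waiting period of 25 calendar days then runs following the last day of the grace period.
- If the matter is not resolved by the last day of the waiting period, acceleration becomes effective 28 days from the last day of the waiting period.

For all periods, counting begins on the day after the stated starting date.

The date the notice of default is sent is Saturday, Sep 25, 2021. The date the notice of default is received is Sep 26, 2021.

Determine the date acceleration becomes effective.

Adding 15 calendar days to Sep 26, 2021 gives Oct 11, 2021, which is the last day of the grace period.
Adding 25 calendar days to Oct 11, 2021 gives Nov 5, 2021, which is the last day of the waiting period.
The date acceleration becomes effective: Nov 5, 2021 + 28 days = Dec 3, 2021.

Dec 3, 2021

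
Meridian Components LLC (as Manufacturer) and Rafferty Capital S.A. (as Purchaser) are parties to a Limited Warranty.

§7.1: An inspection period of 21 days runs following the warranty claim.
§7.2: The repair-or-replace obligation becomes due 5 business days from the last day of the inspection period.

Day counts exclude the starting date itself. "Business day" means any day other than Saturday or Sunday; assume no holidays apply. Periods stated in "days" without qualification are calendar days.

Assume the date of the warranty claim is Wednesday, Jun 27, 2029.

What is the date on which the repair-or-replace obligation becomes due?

Jul 25, 2029

The last day of the inspection period: 21 calendar days after Jun 27, 2029 is Jul 18, 2029.
From Wednesday, Jul 18, 2029, 5 business days (Jul 19, Jul 20, Jul 23, Jul 24, Jul 25, skipping weekends) brings us to Wednesday, Jul 25, 2029, which is the date on which the repair-or-replace obligation becomes due.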